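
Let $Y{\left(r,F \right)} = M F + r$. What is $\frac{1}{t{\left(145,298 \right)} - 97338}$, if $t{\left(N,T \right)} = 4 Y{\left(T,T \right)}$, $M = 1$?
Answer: $- \frac{1}{94954} \approx -1.0531 \cdot 10^{-5}$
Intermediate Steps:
$Y{\left(r,F \right)} = F + r$ ($Y{\left(r,F \right)} = 1 F + r = F + r$)
$t{\left(N,T \right)} = 8 T$ ($t{\left(N,T \right)} = 4 \left(T + T\right) = 4 \cdot 2 T = 8 T$)
$\frac{1}{t{\left(145,298 \right)} - 97338} = \frac{1}{8 \cdot 298 - 97338} = \frac{1}{2384 - 97338} = \frac{1}{-94954} = - \frac{1}{94954}$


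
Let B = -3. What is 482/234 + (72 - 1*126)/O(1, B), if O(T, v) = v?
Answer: 2347/117 ≈ 20.060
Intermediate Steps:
482/234 + (72 - 1*126)/O(1, B) = 482/234 + (72 - 1*126)/(-3) = 482*(1/234) + (72 - 126)*(-1/3) = 241/117 - 54*(-1/3) = 241/117 + 18 = 2347/117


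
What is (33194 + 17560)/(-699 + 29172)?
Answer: 16918/9491 ≈ 1.7825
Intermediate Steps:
(33194 + 17560)/(-699 + 29172) = 50754/28473 = 50754*(1/28473) = 16918/9491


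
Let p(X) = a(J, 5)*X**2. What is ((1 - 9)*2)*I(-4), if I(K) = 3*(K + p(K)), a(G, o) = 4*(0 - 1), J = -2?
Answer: 3264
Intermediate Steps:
a(G, o) = -4 (a(G, o) = 4*(-1) = -4)
p(X) = -4*X**2
I(K) = -12*K**2 + 3*K (I(K) = 3*(K - 4*K**2) = -12*K**2 + 3*K)
((1 - 9)*2)*I(-4) = ((1 - 9)*2)*(3*(-4)*(1 - 4*(-4))) = (-8*2)*(3*(-4)*(1 + 16)) = -48*(-4)*17 = -16*(-204) = 3264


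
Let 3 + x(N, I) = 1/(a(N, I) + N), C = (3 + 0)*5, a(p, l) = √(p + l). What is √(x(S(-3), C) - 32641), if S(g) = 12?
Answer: √(-1175181 - 293796*√3)/(3*√(4 + √3)) ≈ 180.68*I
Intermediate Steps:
a(p, l) = √(l + p)
C = 15 (C = 3*5 = 15)
x(N, I) = -3 + 1/(N + √(I + N)) (x(N, I) = -3 + 1/(√(I + N) + N) = -3 + 1/(N + √(I + N)))
√(x(S(-3), C) - 32641) = √((1 - 3*12 - 3*√(15 + 12))/(12 + √(15 + 12)) - 32641) = √((1 - 36 - 9*√3)/(12 + √27) - 32641) = √((1 - 36 - 9*√3)/(12 + 3*√3) - 32641) = √((-35 - 9*√3)/(12 + 3*√3) - 32641) = √(-32641 + (-35 - 9*√3)/(12 + 3*√3))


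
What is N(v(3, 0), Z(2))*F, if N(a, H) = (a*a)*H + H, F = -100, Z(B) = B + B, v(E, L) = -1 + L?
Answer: -800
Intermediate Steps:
Z(B) = 2*B
N(a, H) = H + H*a² (N(a, H) = a²*H + H = H*a² + H = H + H*a²)
N(v(3, 0), Z(2))*F = ((2*2)*(1 + (-1 + 0)²))*(-100) = (4*(1 + (-1)²))*(-100) = (4*(1 + 1))*(-100) = (4*2)*(-100) = 8*(-100) = -800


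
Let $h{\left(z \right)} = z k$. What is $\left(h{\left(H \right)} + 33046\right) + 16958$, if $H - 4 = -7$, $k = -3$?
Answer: $50013$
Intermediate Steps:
$H = -3$ ($H = 4 - 7 = -3$)
$h{\left(z \right)} = - 3 z$ ($h{\left(z \right)} = z \left(-3\right) = - 3 z$)
$\left(h{\left(H \right)} + 33046\right) + 16958 = \left(\left(-3\right) \left(-3\right) + 33046\right) + 16958 = \left(9 + 33046\right) + 16958 = 33055 + 16958 = 50013$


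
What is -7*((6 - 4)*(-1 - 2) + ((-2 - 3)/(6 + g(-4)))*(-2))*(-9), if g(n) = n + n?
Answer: -693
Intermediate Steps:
g(n) = 2*n
-7*((6 - 4)*(-1 - 2) + ((-2 - 3)/(6 + g(-4)))*(-2))*(-9) = -7*((6 - 4)*(-1 - 2) + ((-2 - 3)/(6 + 2*(-4)))*(-2))*(-9) = -7*(2*(-3) - 5/(6 - 8)*(-2))*(-9) = -7*(-6 - 5/(-2)*(-2))*(-9) = -7*(-6 - 5*(-½)*(-2))*(-9) = -7*(-6 + (5/2)*(-2))*(-9) = -7*(-6 - 5)*(-9) = -7*(-11)*(-9) = 77*(-9) = -693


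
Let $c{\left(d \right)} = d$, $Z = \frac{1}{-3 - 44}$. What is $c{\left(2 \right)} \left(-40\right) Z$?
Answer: $\frac{80}{47} \approx 1.7021$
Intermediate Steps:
$Z = - \frac{1}{47}$ ($Z = \frac{1}{-47} = - \frac{1}{47} \approx -0.021277$)
$c{\left(2 \right)} \left(-40\right) Z = 2 \left(-40\right) \left(- \frac{1}{47}\right) = \left(-80\right) \left(- \frac{1}{47}\right) = \frac{80}{47}$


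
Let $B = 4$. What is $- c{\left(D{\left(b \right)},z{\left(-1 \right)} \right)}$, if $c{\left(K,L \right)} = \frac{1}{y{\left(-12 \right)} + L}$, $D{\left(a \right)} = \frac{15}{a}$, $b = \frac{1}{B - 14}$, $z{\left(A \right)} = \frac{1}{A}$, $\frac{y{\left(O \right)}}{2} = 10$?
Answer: $- \frac{1}{19} \approx -0.052632$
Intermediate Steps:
$y{\left(O \right)} = 20$ ($y{\left(O \right)} = 2 \cdot 10 = 20$)
$b = - \frac{1}{10}$ ($b = \frac{1}{4 - 14} = \frac{1}{-10} = - \frac{1}{10} \approx -0.1$)
$c{\left(K,L \right)} = \frac{1}{20 + L}$
$- c{\left(D{\left(b \right)},z{\left(-1 \right)} \right)} = - \frac{1}{20 + \frac{1}{-1}} = - \frac{1}{20 - 1} = - \frac{1}{19}$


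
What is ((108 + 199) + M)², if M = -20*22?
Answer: 17689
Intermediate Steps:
M = -440
((108 + 199) + M)² = ((108 + 199) - 440)² = (307 - 440)² = (-133)² = 17689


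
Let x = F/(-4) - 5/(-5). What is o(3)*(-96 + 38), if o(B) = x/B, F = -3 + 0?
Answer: -203/6 ≈ -33.833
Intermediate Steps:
F = -3
x = 7/4 (x = -3/(-4) - 5/(-5) = -3*(-1/4) - 5*(-1/5) = 3/4 + 1 = 7/4 ≈ 1.7500)
o(B) = 7/(4*B)
o(3)*(-96 + 38) = ((7/4)/3)*(-96 + 38) = ((7/4)*(1/3))*(-58) = (7/12)*(-58) = -203/6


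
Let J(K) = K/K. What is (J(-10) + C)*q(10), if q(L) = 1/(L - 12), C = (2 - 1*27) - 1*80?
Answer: 52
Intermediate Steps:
J(K) = 1
C = -105 (C = (2 - 27) - 80 = -25 - 80 = -105)
q(L) = 1/(-12 + L)
(J(-10) + C)*q(10) = (1 - 105)/(-12 + 10) = -104/(-2) = -104*(-½) = 52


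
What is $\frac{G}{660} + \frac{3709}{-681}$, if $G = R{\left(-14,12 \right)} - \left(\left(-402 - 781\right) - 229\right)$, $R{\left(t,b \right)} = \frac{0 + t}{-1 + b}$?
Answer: $- \frac{2726597}{824010} \approx -3.3089$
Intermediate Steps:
$R{\left(t,b \right)} = \frac{t}{-1 + b}$
$G = \frac{15518}{11}$ ($G = - \frac{14}{-1 + 12} - \left(\left(-402 - 781\right) - 229\right) = - \frac{14}{11} - \left(-1183 - 229\right) = \left(-14\right) \frac{1}{11} - -1412 = - \frac{14}{11} + 1412 = \frac{15518}{11} \approx 1410.7$)
$\frac{G}{660} + \frac{3709}{-681} = \frac{15518}{11 \cdot 660} + \frac{3709}{-681} = \frac{15518}{11} \cdot \frac{1}{660} + 3709 \left(- \frac{1}{681}\right) = \frac{7759}{3630} - \frac{3709}{681} = - \frac{2726597}{824010}$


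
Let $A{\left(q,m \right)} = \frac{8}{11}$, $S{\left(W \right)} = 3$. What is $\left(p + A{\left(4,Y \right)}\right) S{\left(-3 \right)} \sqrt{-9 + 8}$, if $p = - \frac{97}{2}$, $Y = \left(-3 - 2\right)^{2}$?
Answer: $- \frac{3153 i}{22} \approx - 143.32 i$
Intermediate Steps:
$Y = 25$ ($Y = \left(-5\right)^{2} = 25$)
$p = - \frac{97}{2}$ ($p = \left(-97\right) \frac{1}{2} = - \frac{97}{2} \approx -48.5$)
$A{\left(q,m \right)} = \frac{8}{11}$ ($A{\left(q,m \right)} = 8 \cdot \frac{1}{11} = \frac{8}{11}$)
$\left(p + A{\left(4,Y \right)}\right) S{\left(-3 \right)} \sqrt{-9 + 8} = \left(- \frac{97}{2} + \frac{8}{11}\right) 3 \sqrt{-9 + 8} = - \frac{1051 \cdot 3 \sqrt{-1}}{22} = - \frac{1051 \cdot 3 i}{22} = - \frac{3153 i}{22}$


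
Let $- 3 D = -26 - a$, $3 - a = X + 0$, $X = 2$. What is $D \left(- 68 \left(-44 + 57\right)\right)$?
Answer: $-7956$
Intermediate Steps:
$a = 1$ ($a = 3 - \left(2 + 0\right) = 3 - 2 = 1$)
$D = 9$ ($D = - \frac{-26 - 1}{3} = \left(- \frac{1}{3}\right) \left(-27\right) = 9$)
$D \left(- 68 \left(-44 + 57\right)\right) = 9 \left(- 68 \left(-44 + 57\right)\right) = 9 \left(\left(-68\right) 13\right) = 9 \left(-884\right) = -7956$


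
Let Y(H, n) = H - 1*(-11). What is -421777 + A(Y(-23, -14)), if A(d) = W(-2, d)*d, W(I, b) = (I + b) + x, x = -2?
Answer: -421585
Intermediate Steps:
Y(H, n) = 11 + H (Y(H, n) = H + 11 = 11 + H)
W(I, b) = -2 + I + b (W(I, b) = (I + b) - 2 = -2 + I + b)
A(d) = d*(-4 + d) (A(d) = (-2 - 2 + d)*d = (-4 + d)*d = d*(-4 + d))
-421777 + A(Y(-23, -14)) = -421777 + (11 - 23)*(-4 + (11 - 23)) = -421777 - 12*(-4 - 12) = -421777 - 12*(-16) = -421777 + 192 = -421585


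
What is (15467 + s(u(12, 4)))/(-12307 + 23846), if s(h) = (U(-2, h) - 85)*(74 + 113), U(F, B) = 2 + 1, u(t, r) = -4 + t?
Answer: 133/11539 ≈ 0.011526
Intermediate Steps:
U(F, B) = 3
s(h) = -15334 (s(h) = (3 - 85)*(74 + 113) = -82*187 = -15334)
(15467 + s(u(12, 4)))/(-12307 + 23846) = (15467 - 15334)/(-12307 + 23846) = 133/11539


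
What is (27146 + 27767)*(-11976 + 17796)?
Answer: 319593660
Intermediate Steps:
(27146 + 27767)*(-11976 + 17796) = 54913*5820 = 319593660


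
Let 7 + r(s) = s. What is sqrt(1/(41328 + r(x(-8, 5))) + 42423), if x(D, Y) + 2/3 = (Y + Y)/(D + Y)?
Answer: 2*sqrt(18105017387041)/41317 ≈ 205.97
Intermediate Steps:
x(D, Y) = -2/3 + 2*Y/(D + Y) (x(D, Y) = -2/3 + (Y + Y)/(D + Y) = -2/3 + (2*Y)/(D + Y) = -2/3 + 2*Y/(D + Y))
r(s) = -7 + s
sqrt(1/(41328 + r(x(-8, 5))) + 42423) = sqrt(1/(41328 + (-7 + 2*(-1*(-8) + 2*5)/(3*(-8 + 5)))) + 42423) = sqrt(1/(41328 + (-7 + (2/3)*(8 + 10)/(-3))) + 42423) = sqrt(1/(41328 + (-7 + (2/3)*(-1/3)*18)) + 42423) = sqrt(1/(41328 + (-7 - 4)) + 42423) = sqrt(1/(41328 - 11) + 42423) = sqrt(1/41317 + 42423) = sqrt(1752791092/41317) = 2*sqrt(18105017387041)/41317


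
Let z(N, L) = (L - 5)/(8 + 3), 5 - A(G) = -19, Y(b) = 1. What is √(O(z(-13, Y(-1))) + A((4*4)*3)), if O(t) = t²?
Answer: 2*√730/11 ≈ 4.9125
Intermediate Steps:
A(G) = 24 (A(G) = 5 - 1*(-19) = 5 + 19 = 24)
z(N, L) = -5/11 + L/11 (z(N, L) = (-5 + L)/11 = (-5 + L)*(1/11) = -5/11 + L/11)
√(O(z(-13, Y(-1))) + A((4*4)*3)) = √((-5/11 + (1/11)*1)² + 24) = √((-5/11 + 1/11)² + 24) = √((-4/11)² + 24) = √(16/121 + 24) = √(2920/121) = 2*√730/11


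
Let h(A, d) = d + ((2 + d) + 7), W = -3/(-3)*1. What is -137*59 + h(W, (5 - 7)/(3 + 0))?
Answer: -24226/3 ≈ -8075.3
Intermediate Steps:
W = 1 (W = -3*(-1/3)*1 = 1*1 = 1)
h(A, d) = 9 + 2*d (h(A, d) = d + (9 + d) = 9 + 2*d)
-137*59 + h(W, (5 - 7)/(3 + 0)) = -137*59 + (9 + 2*((5 - 7)/(3 + 0))) = -8083 + (9 + 2*(-2/3)) = -8083 + (9 - 4/3) = -8083 + 23/3 = -24226/3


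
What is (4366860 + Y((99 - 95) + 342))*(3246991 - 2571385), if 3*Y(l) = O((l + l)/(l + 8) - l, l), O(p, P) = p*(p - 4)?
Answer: 93274053561516808/31329 ≈ 2.9772e+12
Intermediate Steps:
O(p, P) = p*(-4 + p)
Y(l) = (-l + 2*l/(8 + l))*(-4 - l + 2*l/(8 + l))/3 (Y(l) = (((l + l)/(l + 8) - l)*(-4 + ((l + l)/(l + 8) - l)))/3 = (((2*l)/(8 + l) - l)*(-4 + ((2*l)/(8 + l) - l)))/3 = ((2*l/(8 + l) - l)*(-4 + (2*l/(8 + l) - l)))/3 = ((-l + 2*l/(8 + l))*(-4 + (-l + 2*l/(8 + l))))/3 = ((-l + 2*l/(8 + l))*(-4 - l + 2*l/(8 + l)))/3 = (-l + 2*l/(8 + l))*(-4 - l + 2*l/(8 + l))/3)
(4366860 + Y((99 - 95) + 342))*(3246991 - 2571385) = (4366860 + ((99 - 95) + 342)*(6 + ((99 - 95) + 342))*(32 + 4*((99 - 95) + 342) + ((99 - 95) + 342)*(6 + ((99 - 95) + 342)))/(3*(8 + ((99 - 95) + 342))²))*(3246991 - 2571385) = (4366860 + (4 + 342)*(6 + (4 + 342))*(32 + 4*(4 + 342) + (4 + 342)*(6 + (4 + 342)))/(3*(8 + (4 + 342))²))*675606 = (4366860 + (⅓)*346*(6 + 346)*(32 + 4*346 + 346*(6 + 346))/(8 + 346)²)*675606 = (4366860 + (⅓)*346*352*(32 + 1384 + 346*352)/354²)*675606 = (4366860 + (⅓)*346*(1/125316)*352*(32 + 1384 + 121792))*675606 = (4366860 + (⅓)*346*(1/125316)*352*123208)*675606 = (4366860 + 3751437184/93987)*675606 = (414179508004/93987)*675606 = 93274053561516808/31329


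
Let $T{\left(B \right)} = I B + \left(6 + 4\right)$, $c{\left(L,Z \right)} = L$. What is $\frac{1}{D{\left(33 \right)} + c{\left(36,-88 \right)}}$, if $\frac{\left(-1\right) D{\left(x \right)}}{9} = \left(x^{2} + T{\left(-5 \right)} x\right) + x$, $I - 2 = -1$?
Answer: $- \frac{1}{11547} \approx -8.6603 \cdot 10^{-5}$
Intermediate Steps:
$I = 1$ ($I = 2 - 1 = 1$)
$T{\left(B \right)} = 10 + B$ ($T{\left(B \right)} = 1 B + \left(6 + 4\right) = B + 10 = 10 + B$)
$D{\left(x \right)} = - 54 x - 9 x^{2}$ ($D{\left(x \right)} = - 9 \left(\left(x^{2} + \left(10 - 5\right) x\right) + x\right) = - 9 \left(\left(x^{2} + 5 x\right) + x\right) = - 9 \left(x^{2} + 6 x\right) = - 54 x - 9 x^{2}$)
$\frac{1}{D{\left(33 \right)} + c{\left(36,-88 \right)}} = \frac{1}{\left(-9\right) 33 \left(6 + 33\right) + 36} = \frac{1}{\left(-9\right) 33 \cdot 39 + 36} = \frac{1}{-11583 + 36} = \frac{1}{-11547} = - \frac{1}{11547}$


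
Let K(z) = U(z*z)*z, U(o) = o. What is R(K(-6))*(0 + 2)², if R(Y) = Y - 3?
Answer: -876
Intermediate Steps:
K(z) = z³ (K(z) = (z*z)*z = z²*z = z³)
R(Y) = -3 + Y
R(K(-6))*(0 + 2)² = (-3 + (-6)³)*(0 + 2)² = (-3 - 216)*2² = -219*4 = -876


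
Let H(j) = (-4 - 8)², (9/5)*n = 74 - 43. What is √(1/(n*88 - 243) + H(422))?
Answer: 9*√233194533/11453 ≈ 12.000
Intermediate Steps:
n = 155/9 (n = 5*(74 - 43)/9 = (5/9)*31 = 155/9 ≈ 17.222)
H(j) = 144 (H(j) = (-12)² = 144)
√(1/(n*88 - 243) + H(422)) = √(1/((155/9)*88 - 243) + 144) = √(1/(13640/9 - 243) + 144) = √(1/(11453/9) + 144) = √(9/11453 + 144) = √(1649241/11453) = 9*√233194533/11453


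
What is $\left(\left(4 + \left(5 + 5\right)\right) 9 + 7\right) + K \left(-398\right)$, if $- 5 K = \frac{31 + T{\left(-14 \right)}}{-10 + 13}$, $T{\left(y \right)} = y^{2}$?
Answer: $\frac{92341}{15} \approx 6156.1$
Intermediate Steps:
$K = - \frac{227}{15}$ ($K = - \frac{\left(31 + \left(-14\right)^{2}\right) \frac{1}{-10 + 13}}{5} = - \frac{\left(31 + 196\right) \frac{1}{3}}{5} = - \frac{227 \cdot \frac{1}{3}}{5} = \left(- \frac{1}{5}\right) \frac{227}{3} = - \frac{227}{15} \approx -15.133$)
$\left(\left(4 + \left(5 + 5\right)\right) 9 + 7\right) + K \left(-398\right) = \left(\left(4 + \left(5 + 5\right)\right) 9 + 7\right) - - \frac{90346}{15} = \left(\left(4 + 10\right) 9 + 7\right) + \frac{90346}{15} = \left(14 \cdot 9 + 7\right) + \frac{90346}{15} = \left(126 + 7\right) + \frac{90346}{15} = 133 + \frac{90346}{15} = \frac{92341}{15}$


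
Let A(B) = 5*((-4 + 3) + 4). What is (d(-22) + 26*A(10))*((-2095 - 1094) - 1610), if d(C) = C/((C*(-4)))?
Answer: -7481641/4 ≈ -1.8704e+6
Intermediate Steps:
A(B) = 15 (A(B) = 5*(-1 + 4) = 5*3 = 15)
d(C) = -¼ (d(C) = C/((-4*C)) = C*(-1/(4*C)) = -¼)
(d(-22) + 26*A(10))*((-2095 - 1094) - 1610) = (-¼ + 26*15)*((-2095 - 1094) - 1610) = (-¼ + 390)*(-3189 - 1610) = (1559/4)*(-4799) = -7481641/4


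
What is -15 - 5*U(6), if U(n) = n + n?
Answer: -75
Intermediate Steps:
U(n) = 2*n
-15 - 5*U(6) = -15 - 10*6 = -15 - 5*12 = -15 - 60 = -75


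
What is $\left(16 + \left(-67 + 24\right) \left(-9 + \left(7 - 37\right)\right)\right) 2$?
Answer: $3386$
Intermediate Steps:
$\left(16 + \left(-67 + 24\right) \left(-9 + \left(7 - 37\right)\right)\right) 2 = \left(16 - 43 \left(-9 + \left(7 - 37\right)\right)\right) 2 = \left(16 - 43 \left(-9 - 30\right)\right) 2 = \left(16 - -1677\right) 2 = \left(16 + 1677\right) 2 = 1693 \cdot 2 = 3386$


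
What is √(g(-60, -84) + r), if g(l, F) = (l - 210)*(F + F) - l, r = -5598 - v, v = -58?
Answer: 2*√9970 ≈ 199.70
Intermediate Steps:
r = -5540 (r = -5598 - 1*(-58) = -5598 + 58 = -5540)
g(l, F) = -l + 2*F*(-210 + l) (g(l, F) = (-210 + l)*(2*F) - l = 2*F*(-210 + l) - l = -l + 2*F*(-210 + l))
√(g(-60, -84) + r) = √((-1*(-60) - 420*(-84) + 2*(-84)*(-60)) - 5540) = √((60 + 35280 + 10080) - 5540) = √(45420 - 5540) = √39880 = 2*√9970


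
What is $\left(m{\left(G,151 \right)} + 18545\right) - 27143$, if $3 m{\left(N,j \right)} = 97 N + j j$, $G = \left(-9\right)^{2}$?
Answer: $\frac{4864}{3} \approx 1621.3$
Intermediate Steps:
$G = 81$
$m{\left(N,j \right)} = \frac{j^{2}}{3} + \frac{97 N}{3}$ ($m{\left(N,j \right)} = \frac{97 N + j j}{3} = \frac{97 N + j^{2}}{3} = \frac{j^{2} + 97 N}{3} = \frac{j^{2}}{3} + \frac{97 N}{3}$)
$\left(m{\left(G,151 \right)} + 18545\right) - 27143 = \left(\left(\frac{151^{2}}{3} + \frac{97}{3} \cdot 81\right) + 18545\right) - 27143 = \left(\left(\frac{1}{3} \cdot 22801 + 2619\right) + 18545\right) - 27143 = \left(\left(\frac{22801}{3} + 2619\right) + 18545\right) - 27143 = \left(\frac{30658}{3} + 18545\right) - 27143 = \frac{86293}{3} - 27143 = \frac{4864}{3}$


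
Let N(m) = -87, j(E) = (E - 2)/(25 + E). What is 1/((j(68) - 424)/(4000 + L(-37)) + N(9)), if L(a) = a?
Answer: -40951/3567111 ≈ -0.011480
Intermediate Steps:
j(E) = (-2 + E)/(25 + E)
1/((j(68) - 424)/(4000 + L(-37)) + N(9)) = 1/(((-2 + 68)/(25 + 68) - 424)/(4000 - 37) - 87) = 1/((66/93 - 424)/3963 - 87) = 1/(((1/93)*66 - 424)*(1/3963) - 87) = 1/((22/31 - 424)*(1/3963) - 87) = 1/(-13122/31*1/3963 - 87) = 1/(-4374/40951 - 87) = 1/(-3567111/40951) = -40951/3567111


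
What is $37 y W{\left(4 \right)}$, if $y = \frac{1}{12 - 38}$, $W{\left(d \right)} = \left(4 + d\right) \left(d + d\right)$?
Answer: $- \frac{1184}{13} \approx -91.077$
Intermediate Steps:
$W{\left(d \right)} = 2 d \left(4 + d\right)$ ($W{\left(d \right)} = \left(4 + d\right) 2 d = 2 d \left(4 + d\right)$)
$y = - \frac{1}{26}$ ($y = \frac{1}{-26} = - \frac{1}{26} \approx -0.038462$)
$37 y W{\left(4 \right)} = 37 \left(- \frac{1}{26}\right) 2 \cdot 4 \left(4 + 4\right) = - \frac{37 \cdot 2 \cdot 4 \cdot 8}{26} = \left(- \frac{37}{26}\right) 64 = - \frac{1184}{13}$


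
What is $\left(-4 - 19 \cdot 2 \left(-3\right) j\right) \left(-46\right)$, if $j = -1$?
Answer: $5428$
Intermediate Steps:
$\left(-4 - 19 \cdot 2 \left(-3\right) j\right) \left(-46\right) = \left(-4 - 19 \cdot 2 \left(-3\right) \left(-1\right)\right) \left(-46\right) = \left(-4 - 19 \left(\left(-6\right) \left(-1\right)\right)\right) \left(-46\right) = \left(-4 - 114\right) \left(-46\right) = \left(-118\right) \left(-46\right) = 5428$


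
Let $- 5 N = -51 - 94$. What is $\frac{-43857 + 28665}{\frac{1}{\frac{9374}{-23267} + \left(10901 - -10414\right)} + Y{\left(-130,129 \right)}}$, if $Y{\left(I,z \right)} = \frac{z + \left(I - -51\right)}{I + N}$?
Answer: $\frac{760946008632552}{24793986583} \approx 30691.0$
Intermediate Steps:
$N = 29$ ($N = - \frac{-51 - 94}{5} = \left(- \frac{1}{5}\right) \left(-145\right) = 29$)
$Y{\left(I,z \right)} = \frac{51 + I + z}{29 + I}$ ($Y{\left(I,z \right)} = \frac{z + \left(I - -51\right)}{I + 29} = \frac{z + \left(I + 51\right)}{29 + I} = \frac{z + \left(51 + I\right)}{29 + I} = \frac{51 + I + z}{29 + I}$)
$\frac{-43857 + 28665}{\frac{1}{\frac{9374}{-23267} + \left(10901 - -10414\right)} + Y{\left(-130,129 \right)}} = \frac{-43857 + 28665}{\frac{1}{\frac{9374}{-23267} + \left(10901 - -10414\right)} + \frac{51 - 130 + 129}{29 - 130}} = - \frac{15192}{\frac{1}{9374 \left(- \frac{1}{23267}\right) + \left(10901 + 10414\right)} + \frac{1}{-101} \cdot 50} = - \frac{15192}{\frac{1}{- \frac{9374}{23267} + 21315} - \frac{50}{101}} = - \frac{15192}{\frac{1}{\frac{495926731}{23267}} - \frac{50}{101}} = - \frac{15192}{\frac{23267}{495926731} - \frac{50}{101}} = - \frac{15192}{- \frac{24793986583}{50088599831}} = \left(-15192\right) \left(- \frac{50088599831}{24793986583}\right) = \frac{760946008632552}{24793986583}$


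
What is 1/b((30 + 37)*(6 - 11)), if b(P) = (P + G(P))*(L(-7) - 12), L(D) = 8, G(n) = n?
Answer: 1/2680 ≈ 0.00037313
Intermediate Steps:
b(P) = -8*P (b(P) = (P + P)*(8 - 12) = (2*P)*(-4) = -8*P)
1/b((30 + 37)*(6 - 11)) = 1/(-8*(30 + 37)*(6 - 11)) = 1/(-536*(-5)) = 1/(-8*(-335)) = 1/2680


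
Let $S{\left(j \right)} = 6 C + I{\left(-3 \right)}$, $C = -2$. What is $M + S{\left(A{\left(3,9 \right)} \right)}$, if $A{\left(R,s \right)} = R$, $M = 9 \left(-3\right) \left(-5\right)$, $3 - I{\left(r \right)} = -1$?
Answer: $127$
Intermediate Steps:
$I{\left(r \right)} = 4$ ($I{\left(r \right)} = 3 - -1 = 3 + 1 = 4$)
$M = 135$ ($M = \left(-27\right) \left(-5\right) = 135$)
$S{\left(j \right)} = -8$ ($S{\left(j \right)} = 6 \left(-2\right) + 4 = -12 + 4 = -8$)
$M + S{\left(A{\left(3,9 \right)} \right)} = 135 - 8 = 127$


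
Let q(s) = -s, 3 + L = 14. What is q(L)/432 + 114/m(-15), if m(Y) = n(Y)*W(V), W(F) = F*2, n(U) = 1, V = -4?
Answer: -6167/432 ≈ -14.275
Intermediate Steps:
L = 11 (L = -3 + 14 = 11)
W(F) = 2*F
m(Y) = -8 (m(Y) = 1*(2*(-4)) = 1*(-8) = -8)
q(L)/432 + 114/m(-15) = -1*11/432 + 114/(-8) = -11*1/432 + 114*(-⅛) = -11/432 - 57/4 = -6167/432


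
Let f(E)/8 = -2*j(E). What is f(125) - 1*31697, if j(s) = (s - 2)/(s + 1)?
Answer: -665965/21 ≈ -31713.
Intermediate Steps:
j(s) = (-2 + s)/(1 + s)
f(E) = -16*(-2 + E)/(1 + E) (f(E) = 8*(-2*(-2 + E)/(1 + E)) = -16*(-2 + E)/(1 + E))
f(125) - 1*31697 = 16*(2 - 1*125)/(1 + 125) - 1*31697 = 16*(2 - 125)/126 - 31697 = 16*(1/126)*(-123) - 31697 = -328/21 - 31697 = -665965/21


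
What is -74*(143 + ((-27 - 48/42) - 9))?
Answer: -54834/7 ≈ -7833.4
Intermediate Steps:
-74*(143 + ((-27 - 48/42) - 9)) = -74*(143 + ((-27 - 48*1/42) - 9)) = -74*(143 + ((-27 - 8/7) - 9)) = -74*(143 + (-197/7 - 9)) = -74*(143 - 260/7) = -74*741/7 = -1*54834/7 = -54834/7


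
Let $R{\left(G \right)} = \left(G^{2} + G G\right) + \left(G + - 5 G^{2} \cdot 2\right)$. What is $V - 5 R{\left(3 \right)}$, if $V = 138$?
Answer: $483$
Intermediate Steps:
$R{\left(G \right)} = G - 8 G^{2}$ ($R{\left(G \right)} = \left(G^{2} + G^{2}\right) - \left(- G + 10 G^{2}\right) = 2 G^{2} - \left(- G + 10 G^{2}\right) = G - 8 G^{2}$)
$V - 5 R{\left(3 \right)} = 138 - 5 \cdot 3 \left(1 - 24\right) = 138 - 5 \cdot 3 \left(-23\right) = 138 - -345 = 138 + 345 = 483$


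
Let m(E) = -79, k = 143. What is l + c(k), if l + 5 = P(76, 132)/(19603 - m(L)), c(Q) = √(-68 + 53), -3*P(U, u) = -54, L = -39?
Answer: -49196/9841 + I*√15 ≈ -4.9991 + 3.873*I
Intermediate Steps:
P(U, u) = 18 (P(U, u) = -⅓*(-54) = 18)
c(Q) = I*√15 (c(Q) = √(-15) = I*√15)
l = -49196/9841 (l = -5 + 18/(19603 - 1*(-79)) = -5 + 18/(19603 + 79) = -5 + 18/19682 = -5 + 18*(1/19682) = -5 + 9/9841 = -49196/9841 ≈ -4.9991)
l + c(k) = -49196/9841 + I*√15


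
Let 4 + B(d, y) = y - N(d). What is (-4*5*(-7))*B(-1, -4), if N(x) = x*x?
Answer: -1260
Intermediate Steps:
N(x) = x²
B(d, y) = -4 + y - d² (B(d, y) = -4 + (y - d²) = -4 + y - d²)
(-4*5*(-7))*B(-1, -4) = (-4*5*(-7))*(-4 - 4 - 1*(-1)²) = (-20*(-7))*(-4 - 4 - 1*1) = 140*(-4 - 4 - 1) = 140*(-9) = -1260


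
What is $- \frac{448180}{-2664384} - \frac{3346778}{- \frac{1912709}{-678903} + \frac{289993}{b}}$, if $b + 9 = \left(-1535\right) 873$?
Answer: $- \frac{61458648055998257183107}{47762622706919664} \approx -1.2868 \cdot 10^{6}$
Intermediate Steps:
$b = -1340064$ ($b = -9 - 1340055 = -1340064$)
$- \frac{448180}{-2664384} - \frac{3346778}{- \frac{1912709}{-678903} + \frac{289993}{b}} = - \frac{448180}{-2664384} - \frac{3346778}{- \frac{1912709}{-678903} + \frac{289993}{-1340064}} = \left(-448180\right) \left(- \frac{1}{2664384}\right) - \frac{3346778}{\left(-1912709\right) \left(- \frac{1}{678903}\right) + 289993 \left(- \frac{1}{1340064}\right)} = \frac{112045}{666096} - \frac{3346778}{\frac{1912709}{678903} - \frac{26363}{121824}} = \frac{112045}{666096} - \frac{3346778}{\frac{71705313809}{27568893024}} = \frac{112045}{666096} - \frac{92266964657076672}{71705313809} = - \frac{61458648055998257183107}{47762622706919664}$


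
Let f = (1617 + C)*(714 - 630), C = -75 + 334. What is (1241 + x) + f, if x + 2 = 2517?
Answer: 161340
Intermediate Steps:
x = 2515 (x = -2 + 2517 = 2515)
C = 259
f = 157584 (f = (1617 + 259)*(714 - 630) = 1876*84 = 157584)
(1241 + x) + f = (1241 + 2515) + 157584 = 3756 + 157584 = 161340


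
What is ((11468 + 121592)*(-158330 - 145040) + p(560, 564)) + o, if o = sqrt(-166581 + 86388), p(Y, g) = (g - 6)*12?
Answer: -40366405504 + I*sqrt(80193) ≈ -4.0366e+10 + 283.18*I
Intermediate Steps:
p(Y, g) = -72 + 12*g (p(Y, g) = (-6 + g)*12 = -72 + 12*g)
o = I*sqrt(80193) (o = sqrt(-80193) = I*sqrt(80193) ≈ 283.18*I)
((11468 + 121592)*(-158330 - 145040) + p(560, 564)) + o = ((11468 + 121592)*(-158330 - 145040) + (-72 + 12*564)) + I*sqrt(80193) = (133060*(-303370) + (-72 + 6768)) + I*sqrt(80193) = (-40366412200 + 6696) + I*sqrt(80193) = -40366405504 + I*sqrt(80193)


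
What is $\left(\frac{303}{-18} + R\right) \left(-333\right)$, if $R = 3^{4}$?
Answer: $- \frac{42735}{2} \approx -21368.0$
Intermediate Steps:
$R = 81$
$\left(\frac{303}{-18} + R\right) \left(-333\right) = \left(\frac{303}{-18} + 81\right) \left(-333\right) = \left(303 \left(- \frac{1}{18}\right) + 81\right) \left(-333\right) = \left(- \frac{101}{6} + 81\right) \left(-333\right) = \frac{385}{6} \left(-333\right) = - \frac{42735}{2}$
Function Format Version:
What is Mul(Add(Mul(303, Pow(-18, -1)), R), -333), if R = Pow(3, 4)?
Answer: Rational(-42735, 2) ≈ -21368.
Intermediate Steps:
R = 81
Mul(Add(Mul(303, Pow(-18, -1)), R), -333) = Mul(Add(Mul(303, Pow(-18, -1)), 81), -333) = Mul(Add(Mul(303, Rational(-1, 18)), 81), -333) = Mul(Add(Rational(-101, 6), 81), -333) = Mul(Rational(385, 6), -333) = Rational(-42735, 2)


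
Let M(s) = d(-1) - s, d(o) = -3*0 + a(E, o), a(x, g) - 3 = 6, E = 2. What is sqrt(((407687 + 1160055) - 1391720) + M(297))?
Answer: 3*sqrt(19526) ≈ 419.21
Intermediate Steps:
a(x, g) = 9 (a(x, g) = 3 + 6 = 9)
d(o) = 9 (d(o) = -3*0 + 9 = 0 + 9 = 9)
M(s) = 9 - s
sqrt(((407687 + 1160055) - 1391720) + M(297)) = sqrt(((407687 + 1160055) - 1391720) + (9 - 1*297)) = sqrt((1567742 - 1391720) + (9 - 297)) = sqrt(176022 - 288) = sqrt(175734) = 3*sqrt(19526)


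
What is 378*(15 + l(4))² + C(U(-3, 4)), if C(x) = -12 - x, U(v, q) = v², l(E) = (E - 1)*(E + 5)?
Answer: 666771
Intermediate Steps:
l(E) = (-1 + E)*(5 + E)
378*(15 + l(4))² + C(U(-3, 4)) = 378*(15 + (-5 + 4² + 4*4))² + (-12 - 1*(-3)²) = 378*(15 + (-5 + 16 + 16))² + (-12 - 1*9) = 378*(15 + 27)² + (-12 - 9) = 378*42² - 21 = 378*1764 - 21 = 666792 - 21 = 666771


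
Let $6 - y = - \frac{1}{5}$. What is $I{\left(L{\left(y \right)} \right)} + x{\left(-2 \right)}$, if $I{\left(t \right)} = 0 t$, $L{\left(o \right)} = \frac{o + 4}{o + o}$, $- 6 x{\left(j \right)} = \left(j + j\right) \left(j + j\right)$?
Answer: $- \frac{8}{3} \approx -2.6667$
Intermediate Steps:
$x{\left(j \right)} = - \frac{2 j^{2}}{3}$ ($x{\left(j \right)} = - \frac{\left(j + j\right) \left(j + j\right)}{6} = - \frac{2 j 2 j}{6} = - \frac{4 j^{2}}{6} = - \frac{2 j^{2}}{3}$)
$y = \frac{31}{5}$ ($y = 6 - - \frac{1}{5} = 6 + \frac{1}{5} = \frac{31}{5} \approx 6.2$)
$L{\left(o \right)} = \frac{4 + o}{2 o}$
$I{\left(t \right)} = 0$
$I{\left(L{\left(y \right)} \right)} + x{\left(-2 \right)} = 0 - \frac{2 \left(-2\right)^{2}}{3} = 0 - \frac{8}{3} = - \frac{8}{3}$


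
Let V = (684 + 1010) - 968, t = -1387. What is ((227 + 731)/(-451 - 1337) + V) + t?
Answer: -591413/894 ≈ -661.54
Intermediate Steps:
V = 726 (V = 1694 - 968 = 726)
((227 + 731)/(-451 - 1337) + V) + t = ((227 + 731)/(-451 - 1337) + 726) - 1387 = (958/(-1788) + 726) - 1387 = (958*(-1/1788) + 726) - 1387 = (-479/894 + 726) - 1387 = 648565/894 - 1387 = -591413/894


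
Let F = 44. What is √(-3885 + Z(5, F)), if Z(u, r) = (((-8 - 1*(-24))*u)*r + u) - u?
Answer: I*√365 ≈ 19.105*I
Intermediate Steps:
Z(u, r) = 16*r*u (Z(u, r) = (((-8 + 24)*u)*r + u) - u = ((16*u)*r + u) - u = (16*r*u + u) - u = (u + 16*r*u) - u = 16*r*u)
√(-3885 + Z(5, F)) = √(-3885 + 16*44*5) = √(-3885 + 3520) = √(-365) = I*√365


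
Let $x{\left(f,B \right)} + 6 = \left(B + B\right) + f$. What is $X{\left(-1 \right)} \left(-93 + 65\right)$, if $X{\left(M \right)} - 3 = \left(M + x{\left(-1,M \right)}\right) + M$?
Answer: $224$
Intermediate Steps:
$x{\left(f,B \right)} = -6 + f + 2 B$ ($x{\left(f,B \right)} = -6 + \left(\left(B + B\right) + f\right) = -6 + \left(2 B + f\right) = -6 + \left(f + 2 B\right) = -6 + f + 2 B$)
$X{\left(M \right)} = -4 + 4 M$ ($X{\left(M \right)} = 3 + \left(\left(M - \left(7 - 2 M\right)\right) + M\right) = 3 + \left(\left(M + \left(-7 + 2 M\right)\right) + M\right) = 3 + \left(\left(-7 + 3 M\right) + M\right) = 3 + \left(-7 + 4 M\right) = -4 + 4 M$)
$X{\left(-1 \right)} \left(-93 + 65\right) = \left(-4 + 4 \left(-1\right)\right) \left(-93 + 65\right) = \left(-4 - 4\right) \left(-28\right) = \left(-8\right) \left(-28\right) = 224$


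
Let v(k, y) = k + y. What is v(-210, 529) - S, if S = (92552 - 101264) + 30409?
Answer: -21378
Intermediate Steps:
S = 21697 (S = -8712 + 30409 = 21697)
v(-210, 529) - S = (-210 + 529) - 1*21697 = 319 - 21697 = -21378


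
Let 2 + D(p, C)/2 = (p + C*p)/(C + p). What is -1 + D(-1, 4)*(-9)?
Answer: 65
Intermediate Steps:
D(p, C) = -4 + 2*(p + C*p)/(C + p) (D(p, C) = -4 + 2*((p + C*p)/(C + p)) = -4 + 2*(p + C*p)/(C + p))
-1 + D(-1, 4)*(-9) = -1 + (2*(-1*(-1) - 2*4 + 4*(-1))/(4 - 1))*(-9) = -1 + (2*(1 - 8 - 4)/3)*(-9) = -1 + (2*(⅓)*(-11))*(-9) = -1 - 22/3*(-9) = -1 + 66 = 65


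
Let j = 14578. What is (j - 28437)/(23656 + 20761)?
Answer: -13859/44417 ≈ -0.31202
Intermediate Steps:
(j - 28437)/(23656 + 20761) = (14578 - 28437)/(23656 + 20761) = -13859/44417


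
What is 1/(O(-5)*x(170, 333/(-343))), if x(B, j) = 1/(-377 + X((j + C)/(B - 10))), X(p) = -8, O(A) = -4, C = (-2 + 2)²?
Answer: 385/4 ≈ 96.250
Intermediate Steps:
C = 0 (C = 0² = 0)
x(B, j) = -1/385 (x(B, j) = 1/(-377 - 8) = 1/(-385) = -1/385)
1/(O(-5)*x(170, 333/(-343))) = 1/(-4*(-1/385)) = 1/(4/385) = 385/4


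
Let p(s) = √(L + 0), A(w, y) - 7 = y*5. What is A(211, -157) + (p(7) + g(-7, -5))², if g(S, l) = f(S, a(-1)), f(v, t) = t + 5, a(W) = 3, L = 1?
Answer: -697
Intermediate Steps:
A(w, y) = 7 + 5*y (A(w, y) = 7 + y*5 = 7 + 5*y)
f(v, t) = 5 + t
g(S, l) = 8 (g(S, l) = 5 + 3 = 8)
p(s) = 1 (p(s) = √(1 + 0) = √1 = 1)
A(211, -157) + (p(7) + g(-7, -5))² = (7 + 5*(-157)) + (1 + 8)² = (7 - 785) + 9² = -778 + 81 = -697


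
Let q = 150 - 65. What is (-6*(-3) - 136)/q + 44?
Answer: 3622/85 ≈ 42.612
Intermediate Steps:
q = 85
(-6*(-3) - 136)/q + 44 = (-6*(-3) - 136)/85 + 44 = (18 - 136)*(1/85) + 44 = -118*1/85 + 44 = -118/85 + 44 = 3622/85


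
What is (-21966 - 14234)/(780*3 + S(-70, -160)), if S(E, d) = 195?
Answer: -7240/507 ≈ -14.280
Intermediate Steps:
(-21966 - 14234)/(780*3 + S(-70, -160)) = (-21966 - 14234)/(780*3 + 195) = -36200/(2340 + 195) = -36200/2535 = -36200*1/2535 = -7240/507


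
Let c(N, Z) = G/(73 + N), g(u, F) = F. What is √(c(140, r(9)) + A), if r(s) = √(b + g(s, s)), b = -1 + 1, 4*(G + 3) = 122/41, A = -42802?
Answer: 7*I*√266474098578/17466 ≈ 206.89*I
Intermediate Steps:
G = -185/82 (G = -3 + (122/41)/4 = -3 + (122*(1/41))/4 = -3 + (¼)*(122/41) = -3 + 61/82 = -185/82 ≈ -2.2561)
b = 0
r(s) = √s (r(s) = √(0 + s) = √s)
c(N, Z) = -185/(82*(73 + N))
√(c(140, r(9)) + A) = √(-185/(5986 + 82*140) - 42802) = √(-185/(5986 + 11480) - 42802) = √(-185/17466 - 42802) = √(-747579917/17466) = 7*I*√266474098578/17466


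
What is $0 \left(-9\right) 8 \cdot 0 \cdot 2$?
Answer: $0$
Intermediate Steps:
$0 \left(-9\right) 8 \cdot 0 \cdot 2 = 0 \cdot 0 \cdot 2 = 0 \cdot 2 = 0$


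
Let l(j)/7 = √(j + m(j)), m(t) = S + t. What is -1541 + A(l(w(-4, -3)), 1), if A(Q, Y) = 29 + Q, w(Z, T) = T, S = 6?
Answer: -1512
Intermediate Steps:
m(t) = 6 + t
l(j) = 7*√(6 + 2*j) (l(j) = 7*√(j + (6 + j)) = 7*√(6 + 2*j))
-1541 + A(l(w(-4, -3)), 1) = -1541 + (29 + 7*√(6 + 2*(-3))) = -1541 + (29 + 7*√(6 - 6)) = -1541 + (29 + 7*√0) = -1541 + (29 + 7*0) = -1541 + (29 + 0) = -1541 + 29 = -1512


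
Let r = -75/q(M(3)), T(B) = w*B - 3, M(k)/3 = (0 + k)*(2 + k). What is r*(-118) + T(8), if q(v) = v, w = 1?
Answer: 605/3 ≈ 201.67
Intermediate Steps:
M(k) = 3*k*(2 + k) (M(k) = 3*((0 + k)*(2 + k)) = 3*(k*(2 + k)) = 3*k*(2 + k))
T(B) = -3 + B (T(B) = 1*B - 3 = B - 3 = -3 + B)
r = -5/3 (r = -75*1/(9*(2 + 3)) = -75/(3*3*5) = -75/45 = -75*1/45 = -5/3 ≈ -1.6667)
r*(-118) + T(8) = -5/3*(-118) + (-3 + 8) = 590/3 + 5 = 605/3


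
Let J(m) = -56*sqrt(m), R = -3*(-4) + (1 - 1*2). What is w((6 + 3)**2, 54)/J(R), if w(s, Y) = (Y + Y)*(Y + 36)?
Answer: -1215*sqrt(11)/77 ≈ -52.334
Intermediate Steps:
R = 11 (R = 12 + (1 - 2) = 12 - 1 = 11)
w(s, Y) = 2*Y*(36 + Y) (w(s, Y) = (2*Y)*(36 + Y) = 2*Y*(36 + Y))
w((6 + 3)**2, 54)/J(R) = (2*54*(36 + 54))/((-56*sqrt(11))) = (2*54*90)*(-sqrt(11)/616) = 9720*(-sqrt(11)/616) = -1215*sqrt(11)/77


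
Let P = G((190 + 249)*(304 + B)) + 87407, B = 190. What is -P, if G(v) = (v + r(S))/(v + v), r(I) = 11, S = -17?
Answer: -37911429801/433732 ≈ -87408.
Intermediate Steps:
G(v) = (11 + v)/(2*v) (G(v) = (v + 11)/(v + v) = (11 + v)/((2*v)) = (11 + v)*(1/(2*v)) = (11 + v)/(2*v))
P = 37911429801/433732 (P = (11 + (190 + 249)*(304 + 190))/(2*(((190 + 249)*(304 + 190)))) + 87407 = (11 + 439*494)/(2*((439*494))) + 87407 = (½)*(11 + 216866)/216866 + 87407 = (½)*(1/216866)*216877 + 87407 = 216877/433732 + 87407 = 37911429801/433732 ≈ 87408.)
-P = -1*37911429801/433732 = -37911429801/433732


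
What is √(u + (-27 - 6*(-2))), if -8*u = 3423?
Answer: I*√7086/4 ≈ 21.045*I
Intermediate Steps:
u = -3423/8 (u = -⅛*3423 = -3423/8 ≈ -427.88)
√(u + (-27 - 6*(-2))) = √(-3423/8 + (-27 - 6*(-2))) = √(-3423/8 + (-27 + 12)) = √(-3423/8 - 15) = √(-3543/8) = I*√7086/4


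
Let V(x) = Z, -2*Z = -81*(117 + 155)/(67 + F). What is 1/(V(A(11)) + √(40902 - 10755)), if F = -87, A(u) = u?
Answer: -4590/2276947 - 25*√30147/6830841 ≈ -0.0026513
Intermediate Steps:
Z = -2754/5 (Z = -(-81)/(2*((67 - 87)/(117 + 155))) = -(-81)/(2*((-20/272))) = -(-81)/(2*((-20*1/272))) = -(-81)/(2*(-5/68)) = -(-81)*(-68)/(2*5) = -½*5508/5 = -2754/5 ≈ -550.80)
V(x) = -2754/5
1/(V(A(11)) + √(40902 - 10755)) = 1/(-2754/5 + √(40902 - 10755)) = 1/(-2754/5 + √30147)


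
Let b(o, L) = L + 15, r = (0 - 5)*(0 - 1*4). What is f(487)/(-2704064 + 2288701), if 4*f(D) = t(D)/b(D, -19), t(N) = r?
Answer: 5/1661452 ≈ 3.0094e-6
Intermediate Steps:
r = 20 (r = -5*(0 - 4) = -5*(-4) = 20)
t(N) = 20
b(o, L) = 15 + L
f(D) = -5/4 (f(D) = (20/(15 - 19))/4 = (20/(-4))/4 = (20*(-1/4))/4 = (1/4)*(-5) = -5/4)
f(487)/(-2704064 + 2288701) = -5/(4*(-2704064 + 2288701)) = -5/4/(-415363) = -5/4*(-1/415363) = 5/1661452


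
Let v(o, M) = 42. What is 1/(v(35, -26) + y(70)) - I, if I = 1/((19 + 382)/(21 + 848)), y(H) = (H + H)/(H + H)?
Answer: -36966/17243 ≈ -2.1438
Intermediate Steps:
y(H) = 1 (y(H) = (2*H)/((2*H)) = (2*H)*(1/(2*H)) = 1)
I = 869/401 (I = 1/(401/869) = 869/401 ≈ 2.1671)
1/(v(35, -26) + y(70)) - I = 1/(42 + 1) - 1*869/401 = 1/43 - 869/401 = -36966/17243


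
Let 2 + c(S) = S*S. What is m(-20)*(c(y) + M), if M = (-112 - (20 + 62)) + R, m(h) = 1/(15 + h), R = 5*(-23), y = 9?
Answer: 46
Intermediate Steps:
R = -115
c(S) = -2 + S² (c(S) = -2 + S*S = -2 + S²)
M = -309 (M = (-112 - (20 + 62)) - 115 = (-112 - 1*82) - 115 = (-112 - 82) - 115 = -194 - 115 = -309)
m(-20)*(c(y) + M) = ((-2 + 9²) - 309)/(15 - 20) = ((-2 + 81) - 309)/(-5) = -(79 - 309)/5 = -⅕*(-230) = 46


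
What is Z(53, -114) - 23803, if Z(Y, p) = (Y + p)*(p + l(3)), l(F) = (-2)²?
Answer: -17093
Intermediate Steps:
l(F) = 4
Z(Y, p) = (4 + p)*(Y + p) (Z(Y, p) = (Y + p)*(p + 4) = (Y + p)*(4 + p) = (4 + p)*(Y + p))
Z(53, -114) - 23803 = ((-114)² + 4*53 + 4*(-114) + 53*(-114)) - 23803 = (12996 + 212 - 456 - 6042) - 23803 = 6710 - 23803 = -17093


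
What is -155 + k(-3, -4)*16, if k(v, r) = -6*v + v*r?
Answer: 325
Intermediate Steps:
k(v, r) = -6*v + r*v
-155 + k(-3, -4)*16 = -155 - 3*(-6 - 4)*16 = -155 - 3*(-10)*16 = -155 + 30*16 = -155 + 480 = 325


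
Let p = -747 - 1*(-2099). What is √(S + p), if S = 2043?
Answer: √3395 ≈ 58.267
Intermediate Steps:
p = 1352 (p = -747 + 2099 = 1352)
√(S + p) = √(2043 + 1352) = √3395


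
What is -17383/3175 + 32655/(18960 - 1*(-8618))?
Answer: -375708749/87560150 ≈ -4.2909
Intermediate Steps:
-17383/3175 + 32655/(18960 - 1*(-8618)) = -17383*1/3175 + 32655/(18960 + 8618) = -17383/3175 + 32655/27578 = -375708749/87560150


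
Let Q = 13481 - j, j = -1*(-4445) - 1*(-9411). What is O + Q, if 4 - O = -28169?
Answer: 27798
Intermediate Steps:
O = 28173 (O = 4 - 1*(-28169) = 4 + 28169 = 28173)
j = 13856 (j = 4445 + 9411 = 13856)
Q = -375 (Q = 13481 - 1*13856 = 13481 - 13856 = -375)
O + Q = 28173 - 375 = 27798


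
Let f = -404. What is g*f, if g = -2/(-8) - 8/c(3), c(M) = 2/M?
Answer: 4747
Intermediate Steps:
g = -47/4 (g = -2/(-8) - 8/(2/3) = -2*(-1/8) - 8/(2*(1/3)) = 1/4 - 8/2/3 = 1/4 - 8*3/2 = 1/4 - 12 = -47/4 ≈ -11.750)
g*f = -47/4*(-404) = 4747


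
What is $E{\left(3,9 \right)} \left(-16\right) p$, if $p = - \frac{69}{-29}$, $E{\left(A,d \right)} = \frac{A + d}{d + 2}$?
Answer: $- \frac{13248}{319} \approx -41.53$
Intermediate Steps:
$E{\left(A,d \right)} = \frac{A + d}{2 + d}$
$p = \frac{69}{29}$ ($p = \left(-69\right) \left(- \frac{1}{29}\right) = \frac{69}{29} \approx 2.3793$)
$E{\left(3,9 \right)} \left(-16\right) p = \frac{3 + 9}{2 + 9} \left(-16\right) \frac{69}{29} = \frac{1}{11} \cdot 12 \left(-16\right) \frac{69}{29} = \frac{12}{11} \left(-16\right) \frac{69}{29} = \left(- \frac{192}{11}\right) \frac{69}{29} = - \frac{13248}{319}$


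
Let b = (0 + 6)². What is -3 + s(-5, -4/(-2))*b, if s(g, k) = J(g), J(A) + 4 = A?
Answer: -327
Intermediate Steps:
J(A) = -4 + A
s(g, k) = -4 + g
b = 36 (b = 6² = 36)
-3 + s(-5, -4/(-2))*b = -3 + (-4 - 5)*36 = -3 - 9*36 = -3 - 324 = -327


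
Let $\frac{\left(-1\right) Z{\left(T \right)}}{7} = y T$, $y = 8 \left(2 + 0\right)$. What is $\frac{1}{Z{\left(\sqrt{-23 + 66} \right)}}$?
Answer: $- \frac{\sqrt{43}}{4816} \approx -0.0013616$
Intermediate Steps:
$y = 16$ ($y = 8 \cdot 2 = 16$)
$Z{\left(T \right)} = - 112 T$ ($Z{\left(T \right)} = - 7 \cdot 16 T = - 112 T$)
$\frac{1}{Z{\left(\sqrt{-23 + 66} \right)}} = \frac{1}{\left(-112\right) \sqrt{-23 + 66}} = \frac{1}{\left(-112\right) \sqrt{43}} = - \frac{\sqrt{43}}{4816}$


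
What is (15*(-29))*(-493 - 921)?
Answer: 615090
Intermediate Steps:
(15*(-29))*(-493 - 921) = -435*(-1414) = 615090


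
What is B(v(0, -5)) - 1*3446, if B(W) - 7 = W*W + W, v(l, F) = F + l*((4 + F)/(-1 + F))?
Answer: -3419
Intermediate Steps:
v(l, F) = F + l*(4 + F)/(-1 + F) (v(l, F) = F + l*((4 + F)/(-1 + F)) = F + l*(4 + F)/(-1 + F))
B(W) = 7 + W + W² (B(W) = 7 + (W*W + W) = 7 + (W² + W) = 7 + (W + W²) = 7 + W + W²)
B(v(0, -5)) - 1*3446 = (7 + ((-5)² - 1*(-5) + 4*0 - 5*0)/(-1 - 5) + (((-5)² - 1*(-5) + 4*0 - 5*0)/(-1 - 5))²) - 1*3446 = (7 + (25 + 5 + 0 + 0)/(-6) + ((25 + 5 + 0 + 0)/(-6))²) - 3446 = (7 - ⅙*30 + (-⅙*30)²) - 3446 = (7 - 5 + (-5)²) - 3446 = (7 - 5 + 25) - 3446 = 27 - 3446 = -3419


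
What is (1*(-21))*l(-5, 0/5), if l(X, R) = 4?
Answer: -84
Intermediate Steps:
(1*(-21))*l(-5, 0/5) = (1*(-21))*4 = -21*4 = -84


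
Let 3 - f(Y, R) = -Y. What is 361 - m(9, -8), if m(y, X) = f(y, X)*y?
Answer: 253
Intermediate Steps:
f(Y, R) = 3 + Y (f(Y, R) = 3 - (-1)*Y = 3 + Y)
m(y, X) = y*(3 + y) (m(y, X) = (3 + y)*y = y*(3 + y))
361 - m(9, -8) = 361 - 9*(3 + 9) = 361 - 9*12 = 361 - 1*108 = 361 - 108 = 253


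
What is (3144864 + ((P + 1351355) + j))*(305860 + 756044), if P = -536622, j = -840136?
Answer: 3312568113744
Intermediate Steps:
(3144864 + ((P + 1351355) + j))*(305860 + 756044) = (3144864 + ((-536622 + 1351355) - 840136))*(305860 + 756044) = (3144864 + (814733 - 840136))*1061904 = (3144864 - 25403)*1061904 = 3119461*1061904 = 3312568113744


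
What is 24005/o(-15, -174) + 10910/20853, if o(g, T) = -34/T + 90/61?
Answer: 2656654977325/184903551 ≈ 14368.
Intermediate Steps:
o(g, T) = 90/61 - 34/T (o(g, T) = -34/T + 90*(1/61) = -34/T + 90/61 = 90/61 - 34/T)
24005/o(-15, -174) + 10910/20853 = 24005/(90/61 - 34/(-174)) + 10910/20853 = 24005/(90/61 - 34*(-1/174)) + 10910*(1/20853) = 24005/(90/61 + 17/87) + 10910/20853 = 24005/(8867/5307) + 10910/20853 = 24005*(5307/8867) + 10910/20853 = 127394535/8867 + 10910/20853 = 2656654977325/184903551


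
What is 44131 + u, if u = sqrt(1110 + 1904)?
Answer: 44131 + sqrt(3014) ≈ 44186.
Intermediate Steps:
u = sqrt(3014) ≈ 54.900
44131 + u = 44131 + sqrt(3014)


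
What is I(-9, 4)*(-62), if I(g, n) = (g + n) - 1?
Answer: 372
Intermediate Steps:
I(g, n) = -1 + g + n
I(-9, 4)*(-62) = (-1 - 9 + 4)*(-62) = -6*(-62) = 372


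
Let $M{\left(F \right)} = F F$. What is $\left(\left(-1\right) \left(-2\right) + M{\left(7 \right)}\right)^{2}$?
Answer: $2601$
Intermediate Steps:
$M{\left(F \right)} = F^{2}$
$\left(\left(-1\right) \left(-2\right) + M{\left(7 \right)}\right)^{2} = \left(\left(-1\right) \left(-2\right) + 7^{2}\right)^{2} = \left(2 + 49\right)^{2} = 51^{2} = 2601$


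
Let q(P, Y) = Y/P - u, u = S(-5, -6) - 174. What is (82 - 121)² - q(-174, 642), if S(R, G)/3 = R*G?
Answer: 41780/29 ≈ 1440.7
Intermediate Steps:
S(R, G) = 3*G*R (S(R, G) = 3*(R*G) = 3*(G*R) = 3*G*R)
u = -84 (u = 3*(-6)*(-5) - 174 = 90 - 174 = -84)
q(P, Y) = 84 + Y/P (q(P, Y) = Y/P - 1*(-84) = Y/P + 84 = 84 + Y/P)
(82 - 121)² - q(-174, 642) = (82 - 121)² - (84 + 642/(-174)) = (-39)² - (84 + 642*(-1/174)) = 1521 - (84 - 107/29) = 1521 - 1*2329/29 = 1521 - 2329/29 = 41780/29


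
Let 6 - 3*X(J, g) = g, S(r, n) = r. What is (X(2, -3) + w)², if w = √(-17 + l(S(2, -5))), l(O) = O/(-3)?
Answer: (9 + I*√159)²/9 ≈ -8.6667 + 25.219*I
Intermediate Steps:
X(J, g) = 2 - g/3
l(O) = -O/3 (l(O) = O*(-⅓) = -O/3)
w = I*√159/3 (w = √(-17 - ⅓*2) = √(-17 - ⅔) = √(-53/3) = I*√159/3 ≈ 4.2032*I)
(X(2, -3) + w)² = ((2 - ⅓*(-3)) + I*√159/3)² = ((2 + 1) + I*√159/3)² = (3 + I*√159/3)²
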